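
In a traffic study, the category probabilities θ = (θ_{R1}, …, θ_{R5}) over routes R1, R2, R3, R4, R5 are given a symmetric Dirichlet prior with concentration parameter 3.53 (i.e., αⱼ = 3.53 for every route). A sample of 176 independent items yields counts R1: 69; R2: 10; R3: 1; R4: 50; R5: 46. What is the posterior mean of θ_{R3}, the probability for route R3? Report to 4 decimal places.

0.0234

The Dirichlet prior is conjugate to the Multinomial likelihood: each posterior αⱼ = prior αⱼ + observed count nⱼ.
Posterior concentration: (72.53, 13.53, 4.53, 53.53, 49.53), total = 193.65.
E[θ_{R3}|data] = α_{R3}/Σα = 4.53/193.65 = 0.0234.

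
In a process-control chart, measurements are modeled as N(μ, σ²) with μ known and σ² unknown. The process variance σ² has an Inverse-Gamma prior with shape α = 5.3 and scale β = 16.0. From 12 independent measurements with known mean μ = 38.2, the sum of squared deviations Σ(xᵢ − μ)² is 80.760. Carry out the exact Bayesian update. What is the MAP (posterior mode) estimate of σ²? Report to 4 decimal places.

With known mean μ and an Inverse-Gamma(α, β) prior on σ², the Normal likelihood is conjugate: posterior is Inv-Gamma(α + n/2, β + Σ(xᵢ−μ)²/2).
Posterior: Inv-Gamma(5.3 + 12/2, 16.0 + 80.760/2) = Inv-Gamma(11.30, 56.3800).
Mode = β/(α+1) = 56.3800/12.30 = 4.5837.

4.5837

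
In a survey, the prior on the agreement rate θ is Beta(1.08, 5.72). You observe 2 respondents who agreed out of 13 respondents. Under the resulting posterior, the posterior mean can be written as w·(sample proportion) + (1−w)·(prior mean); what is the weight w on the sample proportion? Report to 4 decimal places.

0.6566

The Beta prior is conjugate to a Binomial/Bernoulli likelihood; the update adds successes to α and failures to β.
Posterior mean = (α₀+k)/(α₀+β₀+n) = [n/(α₀+β₀+n)]·(k/n) + [(α₀+β₀)/(α₀+β₀+n)]·α₀/(α₀+β₀), so only n and the prior enter the weight.
The weight on the data is w = n/(α₀+β₀+n) = 13/(1.08+5.72+13) = 13/19.80 = 0.6566.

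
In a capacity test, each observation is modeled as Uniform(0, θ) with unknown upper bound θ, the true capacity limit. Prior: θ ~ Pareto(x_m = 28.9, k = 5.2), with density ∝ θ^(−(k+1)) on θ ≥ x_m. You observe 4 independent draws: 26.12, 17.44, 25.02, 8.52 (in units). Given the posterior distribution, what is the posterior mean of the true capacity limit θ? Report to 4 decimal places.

32.4244

A Pareto(scale x_m, shape k) prior on the upper bound θ of Uniform(0, θ) is conjugate: posterior is Pareto(max(x_m, max xᵢ), k + n).
Sample maximum = 26.12; prior scale x_m = 28.9 → posterior scale = max = 28.90.
Posterior shape = 5.2 + 4 = 9.2.
E[θ|data] = k·x_m/(k−1) = 9.2·28.90/8.2 = 32.4244.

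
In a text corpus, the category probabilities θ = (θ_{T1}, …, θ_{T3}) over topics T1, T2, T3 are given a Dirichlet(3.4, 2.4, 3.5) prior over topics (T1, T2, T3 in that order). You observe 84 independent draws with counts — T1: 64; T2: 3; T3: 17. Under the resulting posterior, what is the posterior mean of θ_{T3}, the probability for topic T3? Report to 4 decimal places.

0.2197

The Dirichlet prior is conjugate to the Multinomial likelihood: each posterior αⱼ = prior αⱼ + observed count nⱼ.
Posterior concentration: (67.4, 5.4, 20.5), total = 93.3.
E[θ_{T3}|data] = α_{T3}/Σα = 20.5/93.3 = 0.2197.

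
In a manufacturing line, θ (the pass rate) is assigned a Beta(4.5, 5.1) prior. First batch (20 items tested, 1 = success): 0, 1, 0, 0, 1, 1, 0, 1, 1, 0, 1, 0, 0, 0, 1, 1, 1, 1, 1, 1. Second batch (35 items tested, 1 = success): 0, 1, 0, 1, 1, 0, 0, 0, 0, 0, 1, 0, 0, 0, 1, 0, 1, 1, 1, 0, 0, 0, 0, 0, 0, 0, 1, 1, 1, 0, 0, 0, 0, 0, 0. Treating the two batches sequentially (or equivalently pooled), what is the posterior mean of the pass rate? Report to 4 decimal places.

0.4257

The Beta prior is conjugate to a Binomial/Bernoulli likelihood; the update adds successes to α and failures to β.
After batch 1: Beta(4.5+12, 5.1+8) = Beta(16.5, 13.1).
After batch 2: Beta(16.5+11, 13.1+24) = Beta(27.5, 37.1).
Posterior mean = α/(α+β) = 27.5/64.6 = 0.4257.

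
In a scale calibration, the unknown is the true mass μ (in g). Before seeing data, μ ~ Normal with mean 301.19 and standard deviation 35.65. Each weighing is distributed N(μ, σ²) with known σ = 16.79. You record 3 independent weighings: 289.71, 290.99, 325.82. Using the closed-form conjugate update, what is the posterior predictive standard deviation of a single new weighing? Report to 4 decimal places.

For Normal data with known variance σ², a Normal(μ₀, σ₀²) prior on μ is conjugate. Posterior precision = 1/σ₀² + n/σ²; posterior mean is the precision-weighted average of μ₀ and x̄.
σ₀² = 35.65² = 1270.9225, σ² = 16.79² = 281.9041; σ² + n·σ₀² = 281.9041 + 3·1270.9225 = 4094.6716.
Posterior precision = 1/σ₀² + n/σ² = 1/1270.9225 + 3/281.9041 = (σ² + n·σ₀²)/(σ₀²σ²) = 4094.6716/(1270.9225·281.9041); posterior variance σₙ² = σ₀²σ²/(σ² + n·σ₀²) = 1270.9225·281.9041/4094.6716 = 87.498656.
Predictive variance for one new observation = σₙ² + σ² = 1270.9225·281.9041/4094.6716 + 281.9041 = σ²·(σ₀² + 4094.6716)/4094.6716 = 281.9041·5365.5941/4094.6716 = 369.402756; SD = √(281.9041·5365.5941/4094.6716) = 19.2199.

19.2199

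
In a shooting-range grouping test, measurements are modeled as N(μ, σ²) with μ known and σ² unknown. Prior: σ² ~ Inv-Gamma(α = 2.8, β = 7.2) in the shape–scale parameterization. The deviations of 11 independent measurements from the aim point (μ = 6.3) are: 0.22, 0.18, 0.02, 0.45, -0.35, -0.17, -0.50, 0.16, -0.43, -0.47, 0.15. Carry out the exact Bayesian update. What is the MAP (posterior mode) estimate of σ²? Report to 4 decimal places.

With known mean μ and an Inverse-Gamma(α, β) prior on σ², the Normal likelihood is conjugate: posterior is Inv-Gamma(α + n/2, β + Σ(xᵢ−μ)²/2).
Σ(xᵢ−μ)² = (0.22)² + (0.18)² + (0.02)² + (0.45)² + (-0.35)² + (-0.17)² + (-0.50)² + (0.16)² + (-0.43)² + (-0.47)² + (0.15)² = 1.1390.
Posterior: Inv-Gamma(2.8 + 11/2, 7.2 + 1.1390/2) = Inv-Gamma(8.30, 7.76950).
Mode = β/(α+1) = 7.76950/9.30 = 0.8354.

0.8354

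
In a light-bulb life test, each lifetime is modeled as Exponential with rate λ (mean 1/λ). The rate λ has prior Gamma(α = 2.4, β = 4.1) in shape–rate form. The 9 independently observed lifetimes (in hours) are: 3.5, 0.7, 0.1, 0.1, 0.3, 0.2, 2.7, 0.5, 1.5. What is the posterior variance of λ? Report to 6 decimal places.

With a Gamma(shape α, rate β) prior on the exponential rate λ, the posterior after n observations with total T = Σxᵢ is Gamma(α+n, β+T).
Sum of observations T = 9.6 hours; n = 9.
Posterior: Gamma(2.4+9, 4.1+9.6) = Gamma(11.4, 13.7).
Var = α/β² = 0.060738.

0.060738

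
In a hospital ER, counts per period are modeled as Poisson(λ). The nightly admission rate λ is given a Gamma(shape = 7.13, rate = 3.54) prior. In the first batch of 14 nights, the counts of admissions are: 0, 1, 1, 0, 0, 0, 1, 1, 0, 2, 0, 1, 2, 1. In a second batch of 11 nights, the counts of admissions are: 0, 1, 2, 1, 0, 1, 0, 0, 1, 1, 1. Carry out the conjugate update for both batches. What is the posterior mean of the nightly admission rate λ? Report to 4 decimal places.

0.8805

With a Gamma(shape α, rate β) prior, the Poisson likelihood is conjugate: the posterior is Gamma(α + ΣXᵢ, β + n).
Batch 1: sum of counts S = 10 over n = 14 nights.
After batch 1: Gamma(α+S, β+n) = Gamma(7.13+10, 3.54+14) = Gamma(17.13, 17.54).
Batch 2: sum of counts S = 8 over n = 11 nights.
After batch 2: Gamma(α+S, β+n) = Gamma(17.13+8, 17.54+11) = Gamma(25.13, 28.54).
Posterior mean = α/β = 25.13/28.54 = 0.8805.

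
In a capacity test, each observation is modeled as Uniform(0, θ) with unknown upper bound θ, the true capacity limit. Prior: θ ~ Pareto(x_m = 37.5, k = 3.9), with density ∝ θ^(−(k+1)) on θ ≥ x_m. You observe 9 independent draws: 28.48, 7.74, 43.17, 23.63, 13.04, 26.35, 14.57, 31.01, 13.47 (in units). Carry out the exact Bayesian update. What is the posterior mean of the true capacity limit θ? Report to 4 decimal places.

46.7977

A Pareto(scale x_m, shape k) prior on the upper bound θ of Uniform(0, θ) is conjugate: posterior is Pareto(max(x_m, max xᵢ), k + n).
Sample maximum = 43.17; prior scale x_m = 37.5 → posterior scale = max = 43.17.
Posterior shape = 3.9 + 9 = 12.9.
E[θ|data] = k·x_m/(k−1) = 12.9·43.17/11.9 = 46.7977.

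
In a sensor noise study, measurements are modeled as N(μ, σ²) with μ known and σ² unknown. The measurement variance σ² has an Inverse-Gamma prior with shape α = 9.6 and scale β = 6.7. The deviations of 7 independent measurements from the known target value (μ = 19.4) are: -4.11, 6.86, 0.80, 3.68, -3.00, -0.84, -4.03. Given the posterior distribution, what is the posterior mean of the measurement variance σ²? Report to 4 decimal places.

With known mean μ and an Inverse-Gamma(α, β) prior on σ², the Normal likelihood is conjugate: posterior is Inv-Gamma(α + n/2, β + Σ(xᵢ−μ)²/2).
Σ(xᵢ−μ)² = (-4.11)² + (6.86)² + (0.80)² + (3.68)² + (-3.00)² + (-0.84)² + (-4.03)² = 104.0806.
Posterior: Inv-Gamma(9.6 + 7/2, 6.7 + 104.0806/2) = Inv-Gamma(13.10, 58.74030).
E[σ²|data] = β/(α−1) = 58.74030/12.10 = 4.8546.

4.8546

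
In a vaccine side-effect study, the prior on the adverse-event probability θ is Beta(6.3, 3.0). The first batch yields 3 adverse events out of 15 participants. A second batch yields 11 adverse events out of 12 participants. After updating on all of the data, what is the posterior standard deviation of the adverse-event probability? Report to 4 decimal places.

0.0813

The Beta prior is conjugate to a Binomial/Bernoulli likelihood; the update adds successes to α and failures to β.
After batch 1: Beta(6.3+3, 3.0+12) = Beta(9.3, 15.0).
After batch 2: Beta(9.3+11, 15.0+1) = Beta(20.3, 16.0).
Var = αβ/((α+β)²(α+β+1)) = 20.3·16.0/(36.3²·37.3) = 0.00660836; SD = √0.00660836 = 0.0813.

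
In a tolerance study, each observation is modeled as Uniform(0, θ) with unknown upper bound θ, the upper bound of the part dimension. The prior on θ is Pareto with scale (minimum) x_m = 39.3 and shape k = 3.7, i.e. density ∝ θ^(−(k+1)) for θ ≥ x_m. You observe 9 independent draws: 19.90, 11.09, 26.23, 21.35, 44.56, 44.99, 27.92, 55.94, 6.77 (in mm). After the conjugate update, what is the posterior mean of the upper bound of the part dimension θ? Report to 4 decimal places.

60.7212

A Pareto(scale x_m, shape k) prior on the upper bound θ of Uniform(0, θ) is conjugate: posterior is Pareto(max(x_m, max xᵢ), k + n).
Sample maximum = 55.94; prior scale x_m = 39.3 → posterior scale = max = 55.94.
Posterior shape = 3.7 + 9 = 12.7.
E[θ|data] = k·x_m/(k−1) = 12.7·55.94/11.7 = 60.7212.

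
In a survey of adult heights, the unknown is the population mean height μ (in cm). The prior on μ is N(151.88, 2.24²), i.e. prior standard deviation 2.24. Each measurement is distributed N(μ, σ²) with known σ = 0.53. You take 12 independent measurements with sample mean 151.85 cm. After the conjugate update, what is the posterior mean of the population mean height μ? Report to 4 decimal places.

For Normal data with known variance σ², a Normal(μ₀, σ₀²) prior on μ is conjugate. Posterior precision = 1/σ₀² + n/σ²; posterior mean is the precision-weighted average of μ₀ and x̄.
n·x̄ = 12·151.85 = 1822.2.
σ₀² = 2.24² = 5.0176, σ² = 0.53² = 0.2809; σ² + n·σ₀² = 0.2809 + 12·5.0176 = 60.4921.
Posterior mean = (μ₀/σ₀² + n·x̄/σ²)/(1/σ₀² + n/σ²) = (σ²·μ₀ + σ₀²·n·x̄)/(σ² + n·σ₀²) = (0.2809·151.88 + 5.0176·1822.2)/60.4921 = 9185.733812/60.4921 = 151.8501.

151.8501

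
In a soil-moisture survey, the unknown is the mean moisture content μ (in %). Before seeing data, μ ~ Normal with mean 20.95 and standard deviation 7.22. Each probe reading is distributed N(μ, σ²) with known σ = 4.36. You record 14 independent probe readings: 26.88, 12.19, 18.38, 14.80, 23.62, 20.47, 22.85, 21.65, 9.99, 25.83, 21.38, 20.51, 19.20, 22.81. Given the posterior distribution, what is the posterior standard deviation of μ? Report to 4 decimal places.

1.1504

For Normal data with known variance σ², a Normal(μ₀, σ₀²) prior on μ is conjugate. Posterior precision = 1/σ₀² + n/σ²; posterior mean is the precision-weighted average of μ₀ and x̄.
σ₀² = 7.22² = 52.1284, σ² = 4.36² = 19.0096; σ² + n·σ₀² = 19.0096 + 14·52.1284 = 748.8072.
Posterior precision = 1/σ₀² + n/σ² = 1/52.1284 + 14/19.0096 = (σ² + n·σ₀²)/(σ₀²σ²) = 748.8072/(52.1284·19.0096); posterior variance σₙ² = σ₀²σ²/(σ² + n·σ₀²) = 52.1284·19.0096/748.8072 = 1.323358.
Posterior SD = √σₙ² = √(52.1284·19.0096/748.8072) = 1.1504.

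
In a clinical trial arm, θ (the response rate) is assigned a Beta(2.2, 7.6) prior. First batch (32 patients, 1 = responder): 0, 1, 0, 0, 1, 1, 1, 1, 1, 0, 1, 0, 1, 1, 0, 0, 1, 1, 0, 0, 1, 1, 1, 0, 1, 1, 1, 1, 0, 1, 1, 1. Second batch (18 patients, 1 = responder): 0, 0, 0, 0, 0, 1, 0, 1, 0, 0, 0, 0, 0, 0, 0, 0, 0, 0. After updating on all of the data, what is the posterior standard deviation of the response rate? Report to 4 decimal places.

The Beta prior is conjugate to a Binomial/Bernoulli likelihood; the update adds successes to α and failures to β.
After batch 1: Beta(2.2+21, 7.6+11) = Beta(23.2, 18.6).
After batch 2: Beta(23.2+2, 18.6+16) = Beta(25.2, 34.6).
Var = αβ/((α+β)²(α+β+1)) = 25.2·34.6/(59.8²·60.8) = 0.00401024; SD = √0.00401024 = 0.0633.

0.0633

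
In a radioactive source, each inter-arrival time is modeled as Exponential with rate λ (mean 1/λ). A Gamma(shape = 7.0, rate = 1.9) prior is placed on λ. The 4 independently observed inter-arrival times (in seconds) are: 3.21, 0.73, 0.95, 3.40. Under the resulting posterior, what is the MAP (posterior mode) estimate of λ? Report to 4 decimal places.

0.9814

With a Gamma(shape α, rate β) prior on the exponential rate λ, the posterior after n observations with total T = Σxᵢ is Gamma(α+n, β+T).
Sum of observations T = 8.29 seconds; n = 4.
Posterior: Gamma(7.0+4, 1.9+8.29) = Gamma(11.0, 10.19).
Mode = (α−1)/β = 0.9814.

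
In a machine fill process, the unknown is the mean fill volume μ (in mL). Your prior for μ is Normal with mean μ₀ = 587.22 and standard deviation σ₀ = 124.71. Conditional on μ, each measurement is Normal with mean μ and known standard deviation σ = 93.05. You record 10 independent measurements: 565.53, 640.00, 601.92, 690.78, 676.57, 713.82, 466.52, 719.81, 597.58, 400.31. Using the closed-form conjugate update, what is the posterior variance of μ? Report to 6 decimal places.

For Normal data with known variance σ², a Normal(μ₀, σ₀²) prior on μ is conjugate. Posterior precision = 1/σ₀² + n/σ²; posterior mean is the precision-weighted average of μ₀ and x̄.
σ₀² = 124.71² = 15552.5841, σ² = 93.05² = 8658.3025; σ² + n·σ₀² = 8658.3025 + 10·15552.5841 = 164184.1435.
Posterior precision = 1/σ₀² + n/σ² = 1/15552.5841 + 10/8658.3025 = (σ² + n·σ₀²)/(σ₀²σ²) = 164184.1435/(15552.5841·8658.3025); posterior variance σₙ² = σ₀²σ²/(σ² + n·σ₀²) = 15552.5841·8658.3025/164184.1435 = 820.170419.

820.170419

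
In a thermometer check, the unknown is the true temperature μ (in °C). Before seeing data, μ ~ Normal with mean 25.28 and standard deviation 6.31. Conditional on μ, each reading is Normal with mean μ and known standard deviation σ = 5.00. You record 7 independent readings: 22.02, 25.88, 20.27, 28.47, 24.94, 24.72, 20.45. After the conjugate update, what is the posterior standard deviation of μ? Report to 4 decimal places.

For Normal data with known variance σ², a Normal(μ₀, σ₀²) prior on μ is conjugate. Posterior precision = 1/σ₀² + n/σ²; posterior mean is the precision-weighted average of μ₀ and x̄.
σ₀² = 6.31² = 39.8161, σ² = 5.00² = 25; σ² + n·σ₀² = 25 + 7·39.8161 = 303.7127.
Posterior precision = 1/σ₀² + n/σ² = 1/39.8161 + 7/25 = (σ² + n·σ₀²)/(σ₀²σ²) = 303.7127/(39.8161·25); posterior variance σₙ² = σ₀²σ²/(σ² + n·σ₀²) = 39.8161·25/303.7127 = 3.277448.
Posterior SD = √σₙ² = √(39.8161·25/303.7127) = 1.8104.

1.8104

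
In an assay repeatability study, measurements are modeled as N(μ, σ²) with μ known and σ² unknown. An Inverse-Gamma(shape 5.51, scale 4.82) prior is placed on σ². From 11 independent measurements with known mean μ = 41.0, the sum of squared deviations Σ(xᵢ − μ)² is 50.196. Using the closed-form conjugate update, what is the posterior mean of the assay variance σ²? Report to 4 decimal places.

2.9888

With known mean μ and an Inverse-Gamma(α, β) prior on σ², the Normal likelihood is conjugate: posterior is Inv-Gamma(α + n/2, β + Σ(xᵢ−μ)²/2).
Posterior: Inv-Gamma(5.51 + 11/2, 4.82 + 50.196/2) = Inv-Gamma(11.01, 29.9180).
E[σ²|data] = β/(α−1) = 29.9180/10.01 = 2.9888.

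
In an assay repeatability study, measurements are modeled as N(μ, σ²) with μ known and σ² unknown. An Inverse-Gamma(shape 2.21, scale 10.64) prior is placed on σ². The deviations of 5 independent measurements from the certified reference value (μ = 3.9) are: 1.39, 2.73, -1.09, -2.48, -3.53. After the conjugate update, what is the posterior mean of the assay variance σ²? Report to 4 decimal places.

With known mean μ and an Inverse-Gamma(α, β) prior on σ², the Normal likelihood is conjugate: posterior is Inv-Gamma(α + n/2, β + Σ(xᵢ−μ)²/2).
Σ(xᵢ−μ)² = (1.39)² + (2.73)² + (-1.09)² + (-2.48)² + (-3.53)² = 29.1844.
Posterior: Inv-Gamma(2.21 + 5/2, 10.64 + 29.1844/2) = Inv-Gamma(4.71, 25.23220).
E[σ²|data] = β/(α−1) = 25.23220/3.71 = 6.8011.

6.8011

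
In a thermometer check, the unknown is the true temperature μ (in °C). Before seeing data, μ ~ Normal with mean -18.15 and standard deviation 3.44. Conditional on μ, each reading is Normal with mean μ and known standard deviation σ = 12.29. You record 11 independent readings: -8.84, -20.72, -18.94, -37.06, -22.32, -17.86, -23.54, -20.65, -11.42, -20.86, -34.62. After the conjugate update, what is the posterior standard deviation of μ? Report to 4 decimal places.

For Normal data with known variance σ², a Normal(μ₀, σ₀²) prior on μ is conjugate. Posterior precision = 1/σ₀² + n/σ²; posterior mean is the precision-weighted average of μ₀ and x̄.
σ₀² = 3.44² = 11.8336, σ² = 12.29² = 151.0441; σ² + n·σ₀² = 151.0441 + 11·11.8336 = 281.2137.
Posterior precision = 1/σ₀² + n/σ² = 1/11.8336 + 11/151.0441 = (σ² + n·σ₀²)/(σ₀²σ²) = 281.2137/(11.8336·151.0441); posterior variance σₙ² = σ₀²σ²/(σ² + n·σ₀²) = 11.8336·151.0441/281.2137 = 6.356004.
Posterior SD = √σₙ² = √(11.8336·151.0441/281.2137) = 2.5211.

2.5211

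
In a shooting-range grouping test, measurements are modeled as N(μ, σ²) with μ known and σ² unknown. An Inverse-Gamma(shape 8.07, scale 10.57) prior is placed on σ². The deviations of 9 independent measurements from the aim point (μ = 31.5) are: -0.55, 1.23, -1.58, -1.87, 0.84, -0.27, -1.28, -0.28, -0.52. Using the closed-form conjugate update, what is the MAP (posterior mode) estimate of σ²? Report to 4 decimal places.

1.1685

With known mean μ and an Inverse-Gamma(α, β) prior on σ², the Normal likelihood is conjugate: posterior is Inv-Gamma(α + n/2, β + Σ(xᵢ−μ)²/2).
Σ(xᵢ−μ)² = (-0.55)² + (1.23)² + (-1.58)² + (-1.87)² + (0.84)² + (-0.27)² + (-1.28)² + (-0.28)² + (-0.52)² = 10.5744.
Posterior: Inv-Gamma(8.07 + 9/2, 10.57 + 10.5744/2) = Inv-Gamma(12.57, 15.85720).
Mode = β/(α+1) = 15.85720/13.57 = 1.1685.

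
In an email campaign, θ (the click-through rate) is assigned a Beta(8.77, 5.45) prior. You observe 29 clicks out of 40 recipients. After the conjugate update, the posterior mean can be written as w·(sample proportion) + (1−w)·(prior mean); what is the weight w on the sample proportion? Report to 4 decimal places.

The Beta prior is conjugate to a Binomial/Bernoulli likelihood; the update adds successes to α and failures to β.
Posterior mean = (α₀+k)/(α₀+β₀+n) = [n/(α₀+β₀+n)]·(k/n) + [(α₀+β₀)/(α₀+β₀+n)]·α₀/(α₀+β₀), so only n and the prior enter the weight.
The weight on the data is w = n/(α₀+β₀+n) = 40/(8.77+5.45+40) = 40/54.22 = 0.7377.

0.7377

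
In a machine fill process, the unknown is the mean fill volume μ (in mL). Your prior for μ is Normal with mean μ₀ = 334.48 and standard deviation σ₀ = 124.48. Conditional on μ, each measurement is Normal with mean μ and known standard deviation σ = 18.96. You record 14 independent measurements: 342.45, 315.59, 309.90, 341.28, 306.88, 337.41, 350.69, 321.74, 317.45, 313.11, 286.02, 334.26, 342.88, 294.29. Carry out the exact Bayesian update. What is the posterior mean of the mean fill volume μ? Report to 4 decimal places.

322.4449

For Normal data with known variance σ², a Normal(μ₀, σ₀²) prior on μ is conjugate. Posterior precision = 1/σ₀² + n/σ²; posterior mean is the precision-weighted average of μ₀ and x̄.
Σxᵢ = 342.45 + 315.59 + 309.90 + 341.28 + 306.88 + 337.41 + 350.69 + 321.74 + 317.45 + 313.11 + 286.02 + 334.26 + 342.88 + 294.29 = 4513.95, so n·x̄ = 4513.95.
σ₀² = 124.48² = 15495.2704, σ² = 18.96² = 359.4816; σ² + n·σ₀² = 359.4816 + 14·15495.2704 = 217293.2672.
Posterior mean = (μ₀/σ₀² + n·x̄/σ²)/(1/σ₀² + n/σ²) = (σ²·μ₀ + σ₀²·n·x̄)/(σ² + n·σ₀²) = (359.4816·334.48 + 15495.2704·4513.95)/217293.2672 = 70065115.227648/217293.2672 = 322.4449.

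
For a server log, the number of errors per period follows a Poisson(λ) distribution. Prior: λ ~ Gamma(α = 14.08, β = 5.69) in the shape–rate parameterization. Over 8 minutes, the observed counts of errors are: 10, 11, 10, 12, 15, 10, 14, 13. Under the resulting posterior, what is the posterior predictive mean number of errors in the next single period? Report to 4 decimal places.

7.9679

With a Gamma(shape α, rate β) prior, the Poisson likelihood is conjugate: the posterior is Gamma(α + ΣXᵢ, β + n).
Sum of counts S = 95 over n = 8 minutes.
Posterior: Gamma(α+S, β+n) = Gamma(14.08+95, 5.69+8) = Gamma(109.08, 13.69).
The predictive distribution for one future period is NegBinom with mean α/β = 7.9679.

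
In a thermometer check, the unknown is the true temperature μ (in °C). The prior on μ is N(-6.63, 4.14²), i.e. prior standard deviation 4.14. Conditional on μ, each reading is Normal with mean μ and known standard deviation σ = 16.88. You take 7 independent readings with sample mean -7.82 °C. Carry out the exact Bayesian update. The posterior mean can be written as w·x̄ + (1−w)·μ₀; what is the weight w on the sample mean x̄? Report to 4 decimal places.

For Normal data with known variance σ², a Normal(μ₀, σ₀²) prior on μ is conjugate. Posterior precision = 1/σ₀² + n/σ²; posterior mean is the precision-weighted average of μ₀ and x̄.
σ₀² = 4.14² = 17.1396, σ² = 16.88² = 284.9344. Prior precision 1/σ₀² = 1/17.1396; data precision n/σ² = 7/284.9344.
w = (n/σ²)/(1/σ₀² + n/σ²) = n·σ₀²/(σ² + n·σ₀²) = 7·17.1396/(284.9344 + 7·17.1396) = 119.9772/404.9116 = 0.2963.

0.2963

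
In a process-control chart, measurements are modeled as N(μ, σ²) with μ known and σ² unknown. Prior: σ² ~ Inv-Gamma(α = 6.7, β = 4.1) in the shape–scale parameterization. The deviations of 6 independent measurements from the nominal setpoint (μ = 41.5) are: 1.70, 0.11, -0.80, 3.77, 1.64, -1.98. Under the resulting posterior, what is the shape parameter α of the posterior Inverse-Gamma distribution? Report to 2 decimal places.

9.70

With known mean μ and an Inverse-Gamma(α, β) prior on σ², the Normal likelihood is conjugate: posterior is Inv-Gamma(α + n/2, β + Σ(xᵢ−μ)²/2).
Σ(xᵢ−μ)² = (1.70)² + (0.11)² + (-0.80)² + (3.77)² + (1.64)² + (-1.98)² = 24.3650.
Posterior: Inv-Gamma(6.7 + 6/2, 4.1 + 24.3650/2) = Inv-Gamma(9.70, 16.28250).
Posterior α = 9.70.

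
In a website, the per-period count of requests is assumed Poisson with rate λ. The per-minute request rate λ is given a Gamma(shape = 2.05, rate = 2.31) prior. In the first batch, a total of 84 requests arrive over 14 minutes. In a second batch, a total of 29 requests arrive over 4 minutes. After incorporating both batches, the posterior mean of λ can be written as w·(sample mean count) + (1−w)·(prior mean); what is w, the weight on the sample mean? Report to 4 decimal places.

0.8863

With a Gamma(shape α, rate β) prior, the Poisson likelihood is conjugate: the posterior is Gamma(α + ΣXᵢ, β + n).
Total number of minutes: n = 14 + 4 = 18.
Posterior mean = (α₀+S)/(β₀+n) = [n/(β₀+n)]·(S/n) + [β₀/(β₀+n)]·(α₀/β₀), so only n and β₀ enter the weight.
Weight on data w = n/(β₀+n) = 18/(2.31+18) = 18/20.31 = 0.8863.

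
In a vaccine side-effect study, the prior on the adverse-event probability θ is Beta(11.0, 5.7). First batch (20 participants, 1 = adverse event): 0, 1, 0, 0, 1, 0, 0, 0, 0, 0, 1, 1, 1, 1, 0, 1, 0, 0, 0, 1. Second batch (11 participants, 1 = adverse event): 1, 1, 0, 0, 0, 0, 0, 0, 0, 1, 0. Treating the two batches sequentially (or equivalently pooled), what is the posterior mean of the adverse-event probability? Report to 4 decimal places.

0.4612

The Beta prior is conjugate to a Binomial/Bernoulli likelihood; the update adds successes to α and failures to β.
After batch 1: Beta(11.0+8, 5.7+12) = Beta(19.0, 17.7).
After batch 2: Beta(19.0+3, 17.7+8) = Beta(22.0, 25.7).
Posterior mean = α/(α+β) = 22.0/47.7 = 0.4612.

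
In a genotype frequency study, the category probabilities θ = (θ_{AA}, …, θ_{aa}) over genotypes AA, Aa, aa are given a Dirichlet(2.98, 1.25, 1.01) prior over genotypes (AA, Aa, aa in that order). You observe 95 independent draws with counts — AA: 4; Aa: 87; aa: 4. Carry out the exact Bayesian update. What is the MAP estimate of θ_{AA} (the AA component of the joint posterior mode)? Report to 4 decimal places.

The Dirichlet prior is conjugate to the Multinomial likelihood: each posterior αⱼ = prior αⱼ + observed count nⱼ.
Posterior concentration: (6.98, 88.25, 5.01), total = 100.24.
Joint mode component: (α_{AA}−1)/(Σα−K) = 5.98/97.24 = 0.0615.

0.0615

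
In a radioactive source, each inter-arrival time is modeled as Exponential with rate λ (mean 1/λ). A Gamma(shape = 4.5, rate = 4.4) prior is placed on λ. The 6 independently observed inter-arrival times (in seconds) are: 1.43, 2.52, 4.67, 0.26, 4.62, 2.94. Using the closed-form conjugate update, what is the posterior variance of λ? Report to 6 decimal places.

0.024177

With a Gamma(shape α, rate β) prior on the exponential rate λ, the posterior after n observations with total T = Σxᵢ is Gamma(α+n, β+T).
Sum of observations T = 16.44 seconds; n = 6.
Posterior: Gamma(4.5+6, 4.4+16.44) = Gamma(10.5, 20.84).
Var = α/β² = 0.024177.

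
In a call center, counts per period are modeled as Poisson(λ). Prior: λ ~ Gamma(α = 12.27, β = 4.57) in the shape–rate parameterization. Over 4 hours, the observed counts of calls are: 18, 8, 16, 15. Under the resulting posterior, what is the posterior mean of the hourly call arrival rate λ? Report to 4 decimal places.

8.0828

With a Gamma(shape α, rate β) prior, the Poisson likelihood is conjugate: the posterior is Gamma(α + ΣXᵢ, β + n).
Sum of counts S = 57 over n = 4 hours.
Posterior: Gamma(α+S, β+n) = Gamma(12.27+57, 4.57+4) = Gamma(69.27, 8.57).
Posterior mean = α/β = 69.27/8.57 = 8.0828.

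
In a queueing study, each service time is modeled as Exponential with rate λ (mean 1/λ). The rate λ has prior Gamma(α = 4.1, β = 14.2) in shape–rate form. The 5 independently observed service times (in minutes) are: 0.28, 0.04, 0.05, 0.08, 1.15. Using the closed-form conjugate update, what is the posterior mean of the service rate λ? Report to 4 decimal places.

With a Gamma(shape α, rate β) prior on the exponential rate λ, the posterior after n observations with total T = Σxᵢ is Gamma(α+n, β+T).
Sum of observations T = 1.60 minutes; n = 5.
Posterior: Gamma(4.1+5, 14.2+1.60) = Gamma(9.1, 15.80).
Posterior mean of λ = α/β = 9.1/15.80 = 0.5759.

0.5759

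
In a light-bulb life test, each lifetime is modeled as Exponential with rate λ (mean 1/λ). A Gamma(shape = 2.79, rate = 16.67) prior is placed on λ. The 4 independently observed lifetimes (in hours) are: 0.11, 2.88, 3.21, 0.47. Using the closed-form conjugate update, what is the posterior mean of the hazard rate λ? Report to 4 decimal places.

0.2909

With a Gamma(shape α, rate β) prior on the exponential rate λ, the posterior after n observations with total T = Σxᵢ is Gamma(α+n, β+T).
Sum of observations T = 6.67 hours; n = 4.
Posterior: Gamma(2.79+4, 16.67+6.67) = Gamma(6.79, 23.34).
Posterior mean of λ = α/β = 6.79/23.34 = 0.2909.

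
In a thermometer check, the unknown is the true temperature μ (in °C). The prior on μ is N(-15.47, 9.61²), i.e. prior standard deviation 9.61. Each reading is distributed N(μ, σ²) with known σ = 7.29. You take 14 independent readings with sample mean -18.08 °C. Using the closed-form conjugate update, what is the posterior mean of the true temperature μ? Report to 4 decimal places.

For Normal data with known variance σ², a Normal(μ₀, σ₀²) prior on μ is conjugate. Posterior precision = 1/σ₀² + n/σ²; posterior mean is the precision-weighted average of μ₀ and x̄.
n·x̄ = 14·(-18.08) = -253.12.
σ₀² = 9.61² = 92.3521, σ² = 7.29² = 53.1441; σ² + n·σ₀² = 53.1441 + 14·92.3521 = 1346.0735.
Posterior mean = (μ₀/σ₀² + n·x̄/σ²)/(1/σ₀² + n/σ²) = (σ²·μ₀ + σ₀²·n·x̄)/(σ² + n·σ₀²) = (53.1441·(-15.47) + 92.3521·(-253.12))/1346.0735 = -24198.302779/1346.0735 = -17.9770.

-17.9770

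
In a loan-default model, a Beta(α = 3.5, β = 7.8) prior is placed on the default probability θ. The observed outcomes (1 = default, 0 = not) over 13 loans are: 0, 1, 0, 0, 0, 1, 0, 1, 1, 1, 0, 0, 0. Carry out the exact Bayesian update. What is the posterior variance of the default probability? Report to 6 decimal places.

The Beta prior is conjugate to a Binomial/Bernoulli likelihood; the update adds successes to α and failures to β.
Posterior: Beta(α+k, β+n−k) = Beta(3.5+5, 7.8+8) = Beta(8.5, 15.8).
Var = αβ/((α+β)²(α+β+1)) = 8.5·15.8/(24.3²·25.3) = 0.008990.

0.008990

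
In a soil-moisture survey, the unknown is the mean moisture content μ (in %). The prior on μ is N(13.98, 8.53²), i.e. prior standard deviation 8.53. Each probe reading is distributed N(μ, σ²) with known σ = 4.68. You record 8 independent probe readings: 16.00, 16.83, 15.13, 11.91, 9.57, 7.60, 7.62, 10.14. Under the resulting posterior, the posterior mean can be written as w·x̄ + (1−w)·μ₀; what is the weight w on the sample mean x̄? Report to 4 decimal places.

0.9637

For Normal data with known variance σ², a Normal(μ₀, σ₀²) prior on μ is conjugate. Posterior precision = 1/σ₀² + n/σ²; posterior mean is the precision-weighted average of μ₀ and x̄.
σ₀² = 8.53² = 72.7609, σ² = 4.68² = 21.9024. Prior precision 1/σ₀² = 1/72.7609; data precision n/σ² = 8/21.9024.
w = (n/σ²)/(1/σ₀² + n/σ²) = n·σ₀²/(σ² + n·σ₀²) = 8·72.7609/(21.9024 + 8·72.7609) = 582.0872/603.9896 = 0.9637.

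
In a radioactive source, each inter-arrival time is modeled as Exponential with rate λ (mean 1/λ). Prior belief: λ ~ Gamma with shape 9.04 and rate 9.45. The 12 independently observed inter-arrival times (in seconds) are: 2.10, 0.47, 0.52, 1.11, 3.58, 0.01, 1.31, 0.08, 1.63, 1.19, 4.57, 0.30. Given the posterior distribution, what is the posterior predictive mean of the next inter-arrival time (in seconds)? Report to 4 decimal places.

1.3134

With a Gamma(shape α, rate β) prior on the exponential rate λ, the posterior after n observations with total T = Σxᵢ is Gamma(α+n, β+T).
Sum of observations T = 16.87 seconds; n = 12.
Posterior: Gamma(9.04+12, 9.45+16.87) = Gamma(21.04, 26.32).
The predictive distribution for the next observation is Lomax; its mean is β/(α−1) = 26.32/20.04 = 1.3134.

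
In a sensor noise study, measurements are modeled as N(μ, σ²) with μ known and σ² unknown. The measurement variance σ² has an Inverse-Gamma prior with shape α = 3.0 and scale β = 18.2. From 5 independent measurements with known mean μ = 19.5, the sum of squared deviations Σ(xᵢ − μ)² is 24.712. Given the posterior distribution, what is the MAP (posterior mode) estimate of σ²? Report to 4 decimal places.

4.7009

With known mean μ and an Inverse-Gamma(α, β) prior on σ², the Normal likelihood is conjugate: posterior is Inv-Gamma(α + n/2, β + Σ(xᵢ−μ)²/2).
Posterior: Inv-Gamma(3.0 + 5/2, 18.2 + 24.712/2) = Inv-Gamma(5.50, 30.5560).
Mode = β/(α+1) = 30.5560/6.50 = 4.7009.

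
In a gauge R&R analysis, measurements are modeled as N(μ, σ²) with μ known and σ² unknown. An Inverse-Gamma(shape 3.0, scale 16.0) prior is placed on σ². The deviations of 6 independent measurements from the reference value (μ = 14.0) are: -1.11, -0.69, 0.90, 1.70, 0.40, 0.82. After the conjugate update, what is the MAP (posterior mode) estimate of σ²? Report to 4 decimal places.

With known mean μ and an Inverse-Gamma(α, β) prior on σ², the Normal likelihood is conjugate: posterior is Inv-Gamma(α + n/2, β + Σ(xᵢ−μ)²/2).
Σ(xᵢ−μ)² = (-1.11)² + (-0.69)² + (0.90)² + (1.70)² + (0.40)² + (0.82)² = 6.2406.
Posterior: Inv-Gamma(3.0 + 6/2, 16.0 + 6.2406/2) = Inv-Gamma(6.00, 19.12030).
Mode = β/(α+1) = 19.12030/7.00 = 2.7315.

2.7315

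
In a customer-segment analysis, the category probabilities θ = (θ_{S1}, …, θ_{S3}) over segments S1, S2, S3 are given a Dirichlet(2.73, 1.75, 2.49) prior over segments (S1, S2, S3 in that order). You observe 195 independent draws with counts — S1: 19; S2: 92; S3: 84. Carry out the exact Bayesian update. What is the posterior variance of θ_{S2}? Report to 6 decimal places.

The Dirichlet prior is conjugate to the Multinomial likelihood: each posterior αⱼ = prior αⱼ + observed count nⱼ.
Posterior concentration: (21.73, 93.75, 86.49), total = 201.97.
Var[θ_j] = α_j(Σα−α_j)/((Σα)²(Σα+1)) = 93.75·108.22/(201.97²·202.97) = 0.001225.

0.001225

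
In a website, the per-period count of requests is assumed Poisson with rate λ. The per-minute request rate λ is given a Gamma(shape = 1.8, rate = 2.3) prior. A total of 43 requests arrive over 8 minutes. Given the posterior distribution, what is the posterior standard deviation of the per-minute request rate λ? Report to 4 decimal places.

With a Gamma(shape α, rate β) prior, the Poisson likelihood is conjugate: the posterior is Gamma(α + ΣXᵢ, β + n).
Posterior: Gamma(α+S, β+n) = Gamma(1.8+43, 2.3+8) = Gamma(44.8, 10.3).
SD = √α/β = √44.8/10.3 = 0.6498.

0.6498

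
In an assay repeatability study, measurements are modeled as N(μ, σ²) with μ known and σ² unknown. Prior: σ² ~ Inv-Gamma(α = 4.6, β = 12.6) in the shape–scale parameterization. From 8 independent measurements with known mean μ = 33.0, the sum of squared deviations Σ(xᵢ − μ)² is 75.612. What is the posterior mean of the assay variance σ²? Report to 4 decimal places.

With known mean μ and an Inverse-Gamma(α, β) prior on σ², the Normal likelihood is conjugate: posterior is Inv-Gamma(α + n/2, β + Σ(xᵢ−μ)²/2).
Posterior: Inv-Gamma(4.6 + 8/2, 12.6 + 75.612/2) = Inv-Gamma(8.60, 50.4060).
E[σ²|data] = β/(α−1) = 50.4060/7.60 = 6.6324.

6.6324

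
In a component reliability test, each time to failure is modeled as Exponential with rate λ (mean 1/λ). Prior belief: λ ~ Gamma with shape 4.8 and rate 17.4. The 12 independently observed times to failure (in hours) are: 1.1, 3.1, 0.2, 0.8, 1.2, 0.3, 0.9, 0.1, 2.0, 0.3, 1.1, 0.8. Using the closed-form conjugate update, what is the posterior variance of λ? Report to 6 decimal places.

0.019569

With a Gamma(shape α, rate β) prior on the exponential rate λ, the posterior after n observations with total T = Σxᵢ is Gamma(α+n, β+T).
Sum of observations T = 11.9 hours; n = 12.
Posterior: Gamma(4.8+12, 17.4+11.9) = Gamma(16.8, 29.3).
Var = α/β² = 0.019569.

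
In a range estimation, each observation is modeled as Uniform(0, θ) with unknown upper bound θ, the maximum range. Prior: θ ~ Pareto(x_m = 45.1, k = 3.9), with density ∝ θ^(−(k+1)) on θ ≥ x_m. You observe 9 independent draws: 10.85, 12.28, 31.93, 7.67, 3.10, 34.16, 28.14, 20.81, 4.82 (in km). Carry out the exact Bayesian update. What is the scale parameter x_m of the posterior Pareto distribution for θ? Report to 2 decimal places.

A Pareto(scale x_m, shape k) prior on the upper bound θ of Uniform(0, θ) is conjugate: posterior is Pareto(max(x_m, max xᵢ), k + n).
Sample maximum = 34.16; prior scale x_m = 45.1 → posterior scale = max = 45.10.
Posterior shape = 3.9 + 9 = 12.9.
Posterior scale x_m = 45.10.

45.10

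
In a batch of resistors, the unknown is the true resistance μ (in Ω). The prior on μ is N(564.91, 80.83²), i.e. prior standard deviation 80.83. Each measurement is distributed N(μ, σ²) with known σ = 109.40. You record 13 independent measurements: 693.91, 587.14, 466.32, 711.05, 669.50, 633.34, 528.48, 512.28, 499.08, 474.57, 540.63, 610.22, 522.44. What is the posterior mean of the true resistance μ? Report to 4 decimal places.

For Normal data with known variance σ², a Normal(μ₀, σ₀²) prior on μ is conjugate. Posterior precision = 1/σ₀² + n/σ²; posterior mean is the precision-weighted average of μ₀ and x̄.
Σxᵢ = 693.91 + 587.14 + 466.32 + 711.05 + 669.50 + 633.34 + 528.48 + 512.28 + 499.08 + 474.57 + 540.63 + 610.22 + 522.44 = 7448.96, so n·x̄ = 7448.96.
σ₀² = 80.83² = 6533.4889, σ² = 109.40² = 11968.36; σ² + n·σ₀² = 11968.36 + 13·6533.4889 = 96903.7157.
Posterior mean = (μ₀/σ₀² + n·x̄/σ²)/(1/σ₀² + n/σ²) = (σ²·μ₀ + σ₀²·n·x̄)/(σ² + n·σ₀²) = (11968.36·564.91 + 6533.4889·7448.96)/96903.7157 = 55428743.724144/96903.7157 = 571.9981.

571.9981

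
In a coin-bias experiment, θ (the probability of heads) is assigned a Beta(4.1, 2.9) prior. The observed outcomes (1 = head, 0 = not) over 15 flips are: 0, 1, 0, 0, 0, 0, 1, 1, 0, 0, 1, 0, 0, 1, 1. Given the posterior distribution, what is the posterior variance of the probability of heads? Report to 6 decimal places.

0.010797

The Beta prior is conjugate to a Binomial/Bernoulli likelihood; the update adds successes to α and failures to β.
Posterior: Beta(α+k, β+n−k) = Beta(4.1+6, 2.9+9) = Beta(10.1, 11.9).
Var = αβ/((α+β)²(α+β+1)) = 10.1·11.9/(22.0²·23.0) = 0.010797.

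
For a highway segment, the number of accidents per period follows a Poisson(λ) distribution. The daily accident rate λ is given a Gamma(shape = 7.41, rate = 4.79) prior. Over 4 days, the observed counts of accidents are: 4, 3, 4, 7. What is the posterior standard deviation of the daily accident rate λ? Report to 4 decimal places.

With a Gamma(shape α, rate β) prior, the Poisson likelihood is conjugate: the posterior is Gamma(α + ΣXᵢ, β + n).
Sum of counts S = 18 over n = 4 days.
Posterior: Gamma(α+S, β+n) = Gamma(7.41+18, 4.79+4) = Gamma(25.41, 8.79).
SD = √α/β = √25.41/8.79 = 0.5735.

0.5735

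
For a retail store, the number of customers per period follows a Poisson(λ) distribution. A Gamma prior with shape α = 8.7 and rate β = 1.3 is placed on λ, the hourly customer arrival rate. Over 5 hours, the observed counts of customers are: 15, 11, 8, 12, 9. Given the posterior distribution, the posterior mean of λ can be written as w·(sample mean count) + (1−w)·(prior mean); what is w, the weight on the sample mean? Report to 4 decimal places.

0.7937

With a Gamma(shape α, rate β) prior, the Poisson likelihood is conjugate: the posterior is Gamma(α + ΣXᵢ, β + n).
Posterior mean = (α₀+S)/(β₀+n) = [n/(β₀+n)]·(S/n) + [β₀/(β₀+n)]·(α₀/β₀), so only n and β₀ enter the weight.
Weight on data w = n/(β₀+n) = 5/(1.3+5) = 5/6.3 = 0.7937.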